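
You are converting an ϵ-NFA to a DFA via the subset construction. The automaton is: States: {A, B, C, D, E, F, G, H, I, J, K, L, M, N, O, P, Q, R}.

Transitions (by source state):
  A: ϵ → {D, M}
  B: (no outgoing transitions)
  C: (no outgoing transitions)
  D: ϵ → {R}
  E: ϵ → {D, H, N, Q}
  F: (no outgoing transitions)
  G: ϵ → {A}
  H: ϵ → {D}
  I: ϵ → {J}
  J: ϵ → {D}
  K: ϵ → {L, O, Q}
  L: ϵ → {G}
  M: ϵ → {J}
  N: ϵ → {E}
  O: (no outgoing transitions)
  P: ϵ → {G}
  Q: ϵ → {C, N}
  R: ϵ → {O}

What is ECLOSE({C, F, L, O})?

{A, C, D, F, G, J, L, M, O, R}

Start with {C, F, L, O}.
From L via ϵ: add G.
From G via ϵ: add A.
From A via ϵ: add D, M.
From D via ϵ: add R.
From M via ϵ: add J.
No new states can be added; the closed set is {A, C, D, F, G, J, L, M, O, R}.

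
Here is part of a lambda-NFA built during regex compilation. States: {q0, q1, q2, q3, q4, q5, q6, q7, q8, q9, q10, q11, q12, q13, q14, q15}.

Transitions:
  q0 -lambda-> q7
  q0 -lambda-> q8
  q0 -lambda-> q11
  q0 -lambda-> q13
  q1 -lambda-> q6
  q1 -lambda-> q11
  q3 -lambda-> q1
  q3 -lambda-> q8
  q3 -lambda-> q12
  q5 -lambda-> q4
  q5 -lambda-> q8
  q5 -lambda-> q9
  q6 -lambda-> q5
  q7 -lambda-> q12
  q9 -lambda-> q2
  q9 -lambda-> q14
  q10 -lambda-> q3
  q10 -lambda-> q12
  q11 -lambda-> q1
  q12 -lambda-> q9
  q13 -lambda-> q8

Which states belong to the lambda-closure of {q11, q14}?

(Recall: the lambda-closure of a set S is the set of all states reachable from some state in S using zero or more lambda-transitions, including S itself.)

Start with {q11, q14}.
From q11 via lambda: add q1.
From q1 via lambda: add q6.
From q6 via lambda: add q5.
From q5 via lambda: add q4, q8, q9.
From q9 via lambda: add q2.
No new states can be added; the closed set is {q1, q2, q4, q5, q6, q8, q9, q11, q14}.

{q1, q2, q4, q5, q6, q8, q9, q11, q14}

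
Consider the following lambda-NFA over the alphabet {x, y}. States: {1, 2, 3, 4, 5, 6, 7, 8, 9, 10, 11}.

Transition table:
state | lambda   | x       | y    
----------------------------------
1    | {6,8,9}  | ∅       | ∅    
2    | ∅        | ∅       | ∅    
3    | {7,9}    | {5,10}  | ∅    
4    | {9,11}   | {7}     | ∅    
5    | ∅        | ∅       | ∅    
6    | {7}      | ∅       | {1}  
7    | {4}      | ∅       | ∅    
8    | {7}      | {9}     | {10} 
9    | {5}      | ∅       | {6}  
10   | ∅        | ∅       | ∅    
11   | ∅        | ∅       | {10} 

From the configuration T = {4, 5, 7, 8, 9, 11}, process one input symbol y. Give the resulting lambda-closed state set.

{4, 5, 6, 7, 9, 10, 11}

8 on y → {10}.
9 on y → {6}.
11 on y → {10}.
No y-transition from 4, 5, 7.
Union after reading y: {6, 10}.
Now take the lambda-closure:
From 6 via lambda: add 7.
From 7 via lambda: add 4.
From 4 via lambda: add 9, 11.
From 9 via lambda: add 5.
No new states can be added; the closed set is {4, 5, 6, 7, 9, 10, 11}.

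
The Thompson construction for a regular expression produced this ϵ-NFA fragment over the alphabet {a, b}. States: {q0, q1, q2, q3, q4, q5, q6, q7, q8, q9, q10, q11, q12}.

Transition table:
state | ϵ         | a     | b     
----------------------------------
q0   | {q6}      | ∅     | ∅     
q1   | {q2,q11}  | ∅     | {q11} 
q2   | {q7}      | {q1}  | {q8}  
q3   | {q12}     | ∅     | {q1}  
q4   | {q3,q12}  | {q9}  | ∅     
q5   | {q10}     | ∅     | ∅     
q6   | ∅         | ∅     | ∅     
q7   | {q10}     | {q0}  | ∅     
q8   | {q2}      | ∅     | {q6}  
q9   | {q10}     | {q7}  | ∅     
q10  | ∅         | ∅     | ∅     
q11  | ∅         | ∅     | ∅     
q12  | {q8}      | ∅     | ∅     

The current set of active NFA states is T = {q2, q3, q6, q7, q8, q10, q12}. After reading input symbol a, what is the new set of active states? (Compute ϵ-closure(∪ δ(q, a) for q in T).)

q2 on a → {q1}.
q7 on a → {q0}.
No a-transition from q3, q6, q8, q10, q12.
Union after reading a: {q0, q1}.
Now take the ϵ-closure:
From q0 via ϵ: add q6.
From q1 via ϵ: add q2, q11.
From q2 via ϵ: add q7.
From q7 via ϵ: add q10.
No new states can be added; the closed set is {q0, q1, q2, q6, q7, q10, q11}.

{q0, q1, q2, q6, q7, q10, q11}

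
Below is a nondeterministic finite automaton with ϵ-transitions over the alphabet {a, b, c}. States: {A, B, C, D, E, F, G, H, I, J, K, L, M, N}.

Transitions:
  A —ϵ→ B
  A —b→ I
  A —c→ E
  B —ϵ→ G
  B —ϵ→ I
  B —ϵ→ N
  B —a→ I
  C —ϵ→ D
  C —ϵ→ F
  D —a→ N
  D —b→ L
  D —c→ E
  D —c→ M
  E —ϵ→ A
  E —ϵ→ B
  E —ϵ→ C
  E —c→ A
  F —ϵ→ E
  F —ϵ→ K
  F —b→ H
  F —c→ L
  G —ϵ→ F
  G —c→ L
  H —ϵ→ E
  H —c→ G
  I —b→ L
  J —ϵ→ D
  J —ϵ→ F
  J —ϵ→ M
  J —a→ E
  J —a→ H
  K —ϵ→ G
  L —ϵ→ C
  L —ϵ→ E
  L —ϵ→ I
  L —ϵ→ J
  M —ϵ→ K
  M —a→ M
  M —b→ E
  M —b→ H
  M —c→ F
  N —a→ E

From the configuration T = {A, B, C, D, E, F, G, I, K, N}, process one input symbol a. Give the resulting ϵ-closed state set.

{A, B, C, D, E, F, G, I, K, N}

B on a → {I}.
D on a → {N}.
N on a → {E}.
No a-transition from A, C, E, F, G, I, K.
Union after reading a: {E, I, N}.
Now take the ϵ-closure:
From E via ϵ: add A, B, C.
From B via ϵ: add G.
From C via ϵ: add D, F.
From F via ϵ: add K.
No new states can be added; the closed set is {A, B, C, D, E, F, G, I, K, N}.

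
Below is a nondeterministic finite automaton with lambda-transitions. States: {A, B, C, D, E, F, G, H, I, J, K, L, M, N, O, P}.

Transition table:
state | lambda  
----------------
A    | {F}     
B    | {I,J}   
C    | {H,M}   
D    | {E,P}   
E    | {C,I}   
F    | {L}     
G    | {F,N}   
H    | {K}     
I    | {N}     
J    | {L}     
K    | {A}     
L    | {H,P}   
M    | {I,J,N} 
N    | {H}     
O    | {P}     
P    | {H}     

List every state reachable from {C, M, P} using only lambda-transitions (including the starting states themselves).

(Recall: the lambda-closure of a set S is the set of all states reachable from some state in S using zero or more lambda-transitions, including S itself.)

{A, C, F, H, I, J, K, L, M, N, P}

Start with {C, M, P}.
From C via lambda: add H.
From M via lambda: add I, J, N.
From H via lambda: add K.
From J via lambda: add L.
From K via lambda: add A.
From A via lambda: add F.
No new states can be added; the closed set is {A, C, F, H, I, J, K, L, M, N, P}.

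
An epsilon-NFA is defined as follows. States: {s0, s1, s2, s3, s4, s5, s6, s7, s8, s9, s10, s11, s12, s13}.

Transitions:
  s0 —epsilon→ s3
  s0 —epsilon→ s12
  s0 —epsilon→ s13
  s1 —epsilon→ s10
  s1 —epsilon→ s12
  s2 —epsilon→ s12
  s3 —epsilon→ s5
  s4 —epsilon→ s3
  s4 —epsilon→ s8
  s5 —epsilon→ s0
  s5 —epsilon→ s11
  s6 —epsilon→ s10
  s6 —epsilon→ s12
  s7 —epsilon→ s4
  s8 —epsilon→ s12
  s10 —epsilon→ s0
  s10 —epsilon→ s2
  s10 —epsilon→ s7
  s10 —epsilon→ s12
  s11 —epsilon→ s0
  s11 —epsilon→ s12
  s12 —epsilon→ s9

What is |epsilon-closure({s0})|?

Start with {s0}.
From s0 via epsilon: add s3, s12, s13.
From s3 via epsilon: add s5.
From s12 via epsilon: add s9.
From s5 via epsilon: add s11.
epsilon-closure = {s0, s3, s5, s9, s11, s12, s13}, which has 7 states.

7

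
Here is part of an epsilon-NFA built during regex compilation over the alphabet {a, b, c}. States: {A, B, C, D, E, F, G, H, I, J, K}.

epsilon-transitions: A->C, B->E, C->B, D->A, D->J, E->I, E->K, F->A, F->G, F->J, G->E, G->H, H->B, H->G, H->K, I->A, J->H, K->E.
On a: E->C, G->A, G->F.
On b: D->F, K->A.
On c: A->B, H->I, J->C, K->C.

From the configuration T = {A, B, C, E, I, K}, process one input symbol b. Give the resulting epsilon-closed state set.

{A, B, C, E, I, K}

K on b → {A}.
No b-transition from A, B, C, E, I.
Union after reading b: {A}.
Now take the epsilon-closure:
From A via epsilon: add C.
From C via epsilon: add B.
From B via epsilon: add E.
From E via epsilon: add I, K.
No new states can be added; the closed set is {A, B, C, E, I, K}.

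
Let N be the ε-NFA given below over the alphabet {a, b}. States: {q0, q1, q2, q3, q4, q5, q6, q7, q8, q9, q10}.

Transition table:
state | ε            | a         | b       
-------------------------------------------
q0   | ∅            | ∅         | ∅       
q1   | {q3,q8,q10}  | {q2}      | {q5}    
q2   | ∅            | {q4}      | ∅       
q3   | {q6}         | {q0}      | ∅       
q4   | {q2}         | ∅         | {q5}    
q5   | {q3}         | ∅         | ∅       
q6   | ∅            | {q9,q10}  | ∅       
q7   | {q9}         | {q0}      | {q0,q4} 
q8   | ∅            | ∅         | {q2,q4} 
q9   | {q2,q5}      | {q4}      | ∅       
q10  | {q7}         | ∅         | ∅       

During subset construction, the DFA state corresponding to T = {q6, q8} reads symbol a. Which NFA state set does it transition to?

q6 on a → {q9, q10}.
No a-transition from q8.
Union after reading a: {q9, q10}.
Now take the ε-closure:
From q9 via ε: add q2, q5.
From q10 via ε: add q7.
From q5 via ε: add q3.
From q3 via ε: add q6.
No new states can be added; the closed set is {q2, q3, q5, q6, q7, q9, q10}.

{q2, q3, q5, q6, q7, q9, q10}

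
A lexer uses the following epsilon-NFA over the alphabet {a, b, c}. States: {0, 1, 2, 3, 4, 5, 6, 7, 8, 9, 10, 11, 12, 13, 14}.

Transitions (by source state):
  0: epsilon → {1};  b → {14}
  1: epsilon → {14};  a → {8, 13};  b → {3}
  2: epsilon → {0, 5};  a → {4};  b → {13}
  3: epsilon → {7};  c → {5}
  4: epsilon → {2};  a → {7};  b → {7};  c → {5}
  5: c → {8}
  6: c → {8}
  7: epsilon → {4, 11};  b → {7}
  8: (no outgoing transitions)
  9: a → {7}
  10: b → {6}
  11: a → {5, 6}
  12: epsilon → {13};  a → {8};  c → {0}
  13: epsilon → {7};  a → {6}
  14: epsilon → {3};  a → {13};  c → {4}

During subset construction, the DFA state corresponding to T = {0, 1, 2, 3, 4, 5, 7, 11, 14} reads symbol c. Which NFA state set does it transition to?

3 on c → {5}.
4 on c → {5}.
5 on c → {8}.
14 on c → {4}.
No c-transition from 0, 1, 2, 7, 11.
Union after reading c: {4, 5, 8}.
Now take the epsilon-closure:
From 4 via epsilon: add 2.
From 2 via epsilon: add 0.
From 0 via epsilon: add 1.
From 1 via epsilon: add 14.
From 14 via epsilon: add 3.
From 3 via epsilon: add 7.
From 7 via epsilon: add 11.
No new states can be added; the closed set is {0, 1, 2, 3, 4, 5, 7, 8, 11, 14}.

{0, 1, 2, 3, 4, 5, 7, 8, 11, 14}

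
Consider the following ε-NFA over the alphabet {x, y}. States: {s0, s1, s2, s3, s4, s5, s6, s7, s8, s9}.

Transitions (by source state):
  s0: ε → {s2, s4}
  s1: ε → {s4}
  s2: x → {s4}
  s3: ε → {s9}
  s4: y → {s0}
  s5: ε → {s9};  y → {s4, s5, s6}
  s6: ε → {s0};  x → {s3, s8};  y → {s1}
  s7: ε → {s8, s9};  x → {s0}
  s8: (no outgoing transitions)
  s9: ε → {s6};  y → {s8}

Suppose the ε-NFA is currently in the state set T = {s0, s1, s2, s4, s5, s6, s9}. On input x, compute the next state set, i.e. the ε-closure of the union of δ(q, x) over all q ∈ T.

{s0, s2, s3, s4, s6, s8, s9}

s2 on x → {s4}.
s6 on x → {s3, s8}.
No x-transition from s0, s1, s4, s5, s9.
Union after reading x: {s3, s4, s8}.
Now take the ε-closure:
From s3 via ε: add s9.
From s9 via ε: add s6.
From s6 via ε: add s0.
From s0 via ε: add s2.
No new states can be added; the closed set is {s0, s2, s3, s4, s6, s8, s9}.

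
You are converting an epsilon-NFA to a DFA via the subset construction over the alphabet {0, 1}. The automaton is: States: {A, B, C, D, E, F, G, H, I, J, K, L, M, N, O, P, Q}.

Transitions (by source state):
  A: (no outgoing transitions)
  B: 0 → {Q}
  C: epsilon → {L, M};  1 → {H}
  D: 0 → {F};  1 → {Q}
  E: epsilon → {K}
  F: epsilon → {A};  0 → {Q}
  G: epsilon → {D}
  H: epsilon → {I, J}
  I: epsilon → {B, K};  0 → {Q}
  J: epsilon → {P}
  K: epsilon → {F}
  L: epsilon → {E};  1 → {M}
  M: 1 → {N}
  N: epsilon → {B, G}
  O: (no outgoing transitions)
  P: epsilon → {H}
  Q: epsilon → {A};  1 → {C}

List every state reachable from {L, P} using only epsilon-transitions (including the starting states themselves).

{A, B, E, F, H, I, J, K, L, P}

Start with {L, P}.
From L via epsilon: add E.
From P via epsilon: add H.
From E via epsilon: add K.
From H via epsilon: add I, J.
From I via epsilon: add B.
From K via epsilon: add F.
From F via epsilon: add A.
No new states can be added; the closed set is {A, B, E, F, H, I, J, K, L, P}.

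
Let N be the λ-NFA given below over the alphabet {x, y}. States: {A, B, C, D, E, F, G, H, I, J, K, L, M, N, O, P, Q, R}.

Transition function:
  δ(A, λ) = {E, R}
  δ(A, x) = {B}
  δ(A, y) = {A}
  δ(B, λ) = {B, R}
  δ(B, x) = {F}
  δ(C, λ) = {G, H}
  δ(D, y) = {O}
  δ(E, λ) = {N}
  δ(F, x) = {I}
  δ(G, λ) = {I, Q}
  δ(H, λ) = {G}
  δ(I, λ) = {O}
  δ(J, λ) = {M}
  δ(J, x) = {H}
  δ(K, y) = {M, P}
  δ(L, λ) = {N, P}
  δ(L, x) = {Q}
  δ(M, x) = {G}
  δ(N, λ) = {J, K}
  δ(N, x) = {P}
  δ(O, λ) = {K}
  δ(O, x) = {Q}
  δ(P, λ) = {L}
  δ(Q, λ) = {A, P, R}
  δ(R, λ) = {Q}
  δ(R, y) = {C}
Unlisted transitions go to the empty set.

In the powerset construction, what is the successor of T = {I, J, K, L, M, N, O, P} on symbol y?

{J, K, L, M, N, P}

K on y → {M, P}.
No y-transition from I, J, L, M, N, O, P.
Union after reading y: {M, P}.
Now take the λ-closure:
From P via λ: add L.
From L via λ: add N.
From N via λ: add J, K.
No new states can be added; the closed set is {J, K, L, M, N, P}.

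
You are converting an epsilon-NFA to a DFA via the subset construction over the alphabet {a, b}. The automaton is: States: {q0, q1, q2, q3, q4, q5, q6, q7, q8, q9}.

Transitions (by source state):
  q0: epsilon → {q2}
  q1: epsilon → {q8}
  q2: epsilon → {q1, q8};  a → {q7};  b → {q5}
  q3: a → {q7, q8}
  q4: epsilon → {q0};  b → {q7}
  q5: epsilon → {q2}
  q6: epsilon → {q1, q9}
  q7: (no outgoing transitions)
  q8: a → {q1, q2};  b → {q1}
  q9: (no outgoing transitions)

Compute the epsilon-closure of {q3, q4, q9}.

Start with {q3, q4, q9}.
From q4 via epsilon: add q0.
From q0 via epsilon: add q2.
From q2 via epsilon: add q1, q8.
No new states can be added; the closed set is {q0, q1, q2, q3, q4, q8, q9}.

{q0, q1, q2, q3, q4, q8, q9}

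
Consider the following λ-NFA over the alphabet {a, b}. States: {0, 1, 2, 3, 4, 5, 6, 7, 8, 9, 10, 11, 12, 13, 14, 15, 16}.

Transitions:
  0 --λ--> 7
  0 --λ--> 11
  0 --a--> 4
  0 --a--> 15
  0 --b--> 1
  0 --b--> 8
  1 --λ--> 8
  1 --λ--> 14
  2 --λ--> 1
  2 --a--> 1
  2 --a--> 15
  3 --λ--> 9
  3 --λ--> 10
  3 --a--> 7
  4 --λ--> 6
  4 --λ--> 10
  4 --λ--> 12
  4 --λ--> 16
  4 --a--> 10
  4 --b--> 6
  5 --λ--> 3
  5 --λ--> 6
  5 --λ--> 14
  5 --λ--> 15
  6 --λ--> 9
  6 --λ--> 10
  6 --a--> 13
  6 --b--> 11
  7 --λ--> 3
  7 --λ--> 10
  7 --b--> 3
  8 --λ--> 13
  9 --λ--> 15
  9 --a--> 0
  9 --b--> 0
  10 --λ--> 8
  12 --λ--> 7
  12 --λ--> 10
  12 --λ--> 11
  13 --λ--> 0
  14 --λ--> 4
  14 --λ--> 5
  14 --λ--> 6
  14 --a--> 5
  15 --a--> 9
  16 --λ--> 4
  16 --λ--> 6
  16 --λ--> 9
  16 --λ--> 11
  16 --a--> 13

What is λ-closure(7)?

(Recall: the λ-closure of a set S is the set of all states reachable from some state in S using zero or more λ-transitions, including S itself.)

{0, 3, 7, 8, 9, 10, 11, 13, 15}

Start with {7}.
From 7 via λ: add 3, 10.
From 3 via λ: add 9.
From 10 via λ: add 8.
From 8 via λ: add 13.
From 9 via λ: add 15.
From 13 via λ: add 0.
From 0 via λ: add 11.
No new states can be added; the closed set is {0, 3, 7, 8, 9, 10, 11, 13, 15}.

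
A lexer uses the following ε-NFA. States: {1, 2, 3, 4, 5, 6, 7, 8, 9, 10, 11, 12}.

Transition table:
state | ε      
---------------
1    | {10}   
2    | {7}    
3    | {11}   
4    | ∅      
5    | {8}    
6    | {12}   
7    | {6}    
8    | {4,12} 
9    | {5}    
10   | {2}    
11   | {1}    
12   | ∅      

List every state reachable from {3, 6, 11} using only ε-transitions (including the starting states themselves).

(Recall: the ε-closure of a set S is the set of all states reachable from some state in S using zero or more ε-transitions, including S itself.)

Start with {3, 6, 11}.
From 6 via ε: add 12.
From 11 via ε: add 1.
From 1 via ε: add 10.
From 10 via ε: add 2.
From 2 via ε: add 7.
No new states can be added; the closed set is {1, 2, 3, 6, 7, 10, 11, 12}.

{1, 2, 3, 6, 7, 10, 11, 12}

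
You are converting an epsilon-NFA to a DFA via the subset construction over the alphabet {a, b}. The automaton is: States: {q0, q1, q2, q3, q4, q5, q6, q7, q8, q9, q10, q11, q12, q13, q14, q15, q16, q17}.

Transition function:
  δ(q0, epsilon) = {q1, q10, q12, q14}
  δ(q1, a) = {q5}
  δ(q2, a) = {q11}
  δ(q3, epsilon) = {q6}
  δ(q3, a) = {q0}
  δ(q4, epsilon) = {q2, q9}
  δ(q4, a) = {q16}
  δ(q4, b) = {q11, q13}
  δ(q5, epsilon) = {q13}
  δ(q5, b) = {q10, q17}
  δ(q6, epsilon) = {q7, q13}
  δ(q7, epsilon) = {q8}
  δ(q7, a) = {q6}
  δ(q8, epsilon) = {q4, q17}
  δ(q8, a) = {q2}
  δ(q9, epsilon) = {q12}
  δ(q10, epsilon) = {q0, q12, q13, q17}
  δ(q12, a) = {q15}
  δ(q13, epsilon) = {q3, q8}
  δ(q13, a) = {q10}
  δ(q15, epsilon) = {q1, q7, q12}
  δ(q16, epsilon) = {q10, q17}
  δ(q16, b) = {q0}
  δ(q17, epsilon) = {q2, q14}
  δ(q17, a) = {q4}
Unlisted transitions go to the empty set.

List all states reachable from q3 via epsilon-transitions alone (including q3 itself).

Start with {q3}.
From q3 via epsilon: add q6.
From q6 via epsilon: add q7, q13.
From q7 via epsilon: add q8.
From q8 via epsilon: add q4, q17.
From q4 via epsilon: add q2, q9.
From q17 via epsilon: add q14.
From q9 via epsilon: add q12.
No new states can be added; the closed set is {q2, q3, q4, q6, q7, q8, q9, q12, q13, q14, q17}.

{q2, q3, q4, q6, q7, q8, q9, q12, q13, q14, q17}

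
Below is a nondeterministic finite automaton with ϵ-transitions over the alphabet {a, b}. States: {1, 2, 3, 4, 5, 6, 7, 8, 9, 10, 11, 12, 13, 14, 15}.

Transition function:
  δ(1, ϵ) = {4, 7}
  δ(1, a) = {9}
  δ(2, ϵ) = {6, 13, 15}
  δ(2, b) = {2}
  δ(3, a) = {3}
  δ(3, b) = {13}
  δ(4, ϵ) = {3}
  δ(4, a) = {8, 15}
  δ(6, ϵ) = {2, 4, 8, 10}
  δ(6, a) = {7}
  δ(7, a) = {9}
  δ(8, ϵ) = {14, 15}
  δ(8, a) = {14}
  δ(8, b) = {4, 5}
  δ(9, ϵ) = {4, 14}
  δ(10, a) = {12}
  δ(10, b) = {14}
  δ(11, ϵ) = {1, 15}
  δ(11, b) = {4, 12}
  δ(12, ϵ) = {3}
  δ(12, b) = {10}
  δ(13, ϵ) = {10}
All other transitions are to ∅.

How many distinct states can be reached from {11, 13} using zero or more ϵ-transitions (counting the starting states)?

8

Start with {11, 13}.
From 11 via ϵ: add 1, 15.
From 13 via ϵ: add 10.
From 1 via ϵ: add 4, 7.
From 4 via ϵ: add 3.
ϵ-closure = {1, 3, 4, 7, 10, 11, 13, 15}, which has 8 states.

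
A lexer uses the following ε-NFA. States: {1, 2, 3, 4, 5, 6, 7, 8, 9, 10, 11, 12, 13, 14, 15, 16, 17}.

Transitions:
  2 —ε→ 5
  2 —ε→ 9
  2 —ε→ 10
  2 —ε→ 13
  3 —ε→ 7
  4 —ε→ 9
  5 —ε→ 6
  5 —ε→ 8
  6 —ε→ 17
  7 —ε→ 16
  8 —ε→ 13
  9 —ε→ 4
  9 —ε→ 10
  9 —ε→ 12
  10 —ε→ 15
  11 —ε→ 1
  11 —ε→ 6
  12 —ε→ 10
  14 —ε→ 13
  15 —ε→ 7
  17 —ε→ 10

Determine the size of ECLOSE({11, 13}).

Start with {11, 13}.
From 11 via ε: add 1, 6.
From 6 via ε: add 17.
From 17 via ε: add 10.
From 10 via ε: add 15.
From 15 via ε: add 7.
From 7 via ε: add 16.
ε-closure = {1, 6, 7, 10, 11, 13, 15, 16, 17}, which has 9 states.

9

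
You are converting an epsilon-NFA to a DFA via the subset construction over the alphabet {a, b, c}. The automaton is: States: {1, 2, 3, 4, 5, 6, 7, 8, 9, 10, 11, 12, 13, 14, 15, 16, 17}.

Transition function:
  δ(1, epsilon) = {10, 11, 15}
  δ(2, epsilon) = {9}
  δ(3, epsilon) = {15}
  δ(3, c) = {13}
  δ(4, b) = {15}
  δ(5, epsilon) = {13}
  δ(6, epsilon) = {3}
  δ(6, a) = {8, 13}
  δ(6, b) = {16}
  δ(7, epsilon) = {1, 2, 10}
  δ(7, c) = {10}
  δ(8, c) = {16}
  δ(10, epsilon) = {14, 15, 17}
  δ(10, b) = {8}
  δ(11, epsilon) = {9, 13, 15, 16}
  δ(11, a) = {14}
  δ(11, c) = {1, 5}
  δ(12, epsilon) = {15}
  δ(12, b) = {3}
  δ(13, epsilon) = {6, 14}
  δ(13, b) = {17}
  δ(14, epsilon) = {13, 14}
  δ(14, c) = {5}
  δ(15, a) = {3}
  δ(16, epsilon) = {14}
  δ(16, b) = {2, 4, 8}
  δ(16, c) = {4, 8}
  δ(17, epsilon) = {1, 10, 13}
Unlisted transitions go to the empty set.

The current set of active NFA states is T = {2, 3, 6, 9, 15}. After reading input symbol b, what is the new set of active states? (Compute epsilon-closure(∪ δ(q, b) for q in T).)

{3, 6, 13, 14, 15, 16}

6 on b → {16}.
No b-transition from 2, 3, 9, 15.
Union after reading b: {16}.
Now take the epsilon-closure:
From 16 via epsilon: add 14.
From 14 via epsilon: add 13.
From 13 via epsilon: add 6.
From 6 via epsilon: add 3.
From 3 via epsilon: add 15.
No new states can be added; the closed set is {3, 6, 13, 14, 15, 16}.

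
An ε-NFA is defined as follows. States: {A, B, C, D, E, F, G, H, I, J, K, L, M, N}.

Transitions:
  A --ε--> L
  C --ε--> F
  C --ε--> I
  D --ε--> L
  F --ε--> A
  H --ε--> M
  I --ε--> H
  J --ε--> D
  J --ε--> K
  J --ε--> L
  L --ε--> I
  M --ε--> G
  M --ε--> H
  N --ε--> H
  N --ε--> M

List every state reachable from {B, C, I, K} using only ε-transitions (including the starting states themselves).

{A, B, C, F, G, H, I, K, L, M}

Start with {B, C, I, K}.
From C via ε: add F.
From I via ε: add H.
From F via ε: add A.
From H via ε: add M.
From A via ε: add L.
From M via ε: add G.
No new states can be added; the closed set is {A, B, C, F, G, H, I, K, L, M}.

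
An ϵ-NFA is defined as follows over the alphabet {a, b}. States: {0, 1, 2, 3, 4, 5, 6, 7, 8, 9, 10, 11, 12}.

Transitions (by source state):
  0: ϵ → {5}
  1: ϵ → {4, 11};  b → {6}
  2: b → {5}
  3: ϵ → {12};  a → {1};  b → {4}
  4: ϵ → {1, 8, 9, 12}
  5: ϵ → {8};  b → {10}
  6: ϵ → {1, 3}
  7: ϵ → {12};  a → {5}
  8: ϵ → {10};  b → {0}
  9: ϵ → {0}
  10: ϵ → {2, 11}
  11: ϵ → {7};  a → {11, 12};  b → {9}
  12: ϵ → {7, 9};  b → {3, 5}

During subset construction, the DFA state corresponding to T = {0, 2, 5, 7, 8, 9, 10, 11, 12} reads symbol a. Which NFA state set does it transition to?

7 on a → {5}.
11 on a → {11, 12}.
No a-transition from 0, 2, 5, 8, 9, 10, 12.
Union after reading a: {5, 11, 12}.
Now take the ϵ-closure:
From 5 via ϵ: add 8.
From 11 via ϵ: add 7.
From 12 via ϵ: add 9.
From 8 via ϵ: add 10.
From 9 via ϵ: add 0.
From 10 via ϵ: add 2.
No new states can be added; the closed set is {0, 2, 5, 7, 8, 9, 10, 11, 12}.

{0, 2, 5, 7, 8, 9, 10, 11, 12}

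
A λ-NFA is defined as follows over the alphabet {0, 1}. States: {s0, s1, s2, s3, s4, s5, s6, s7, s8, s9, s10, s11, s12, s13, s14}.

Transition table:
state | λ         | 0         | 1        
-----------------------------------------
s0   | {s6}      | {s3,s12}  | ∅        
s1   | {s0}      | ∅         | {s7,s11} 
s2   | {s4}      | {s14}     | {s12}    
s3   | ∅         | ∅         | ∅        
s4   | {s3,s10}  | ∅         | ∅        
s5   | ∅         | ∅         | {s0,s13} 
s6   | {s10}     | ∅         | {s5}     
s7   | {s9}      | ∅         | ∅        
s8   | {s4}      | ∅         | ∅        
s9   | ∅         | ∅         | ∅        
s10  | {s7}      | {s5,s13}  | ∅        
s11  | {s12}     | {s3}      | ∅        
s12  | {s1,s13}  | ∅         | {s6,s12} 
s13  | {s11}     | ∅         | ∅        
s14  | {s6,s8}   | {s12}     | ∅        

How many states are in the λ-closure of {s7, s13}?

Start with {s7, s13}.
From s7 via λ: add s9.
From s13 via λ: add s11.
From s11 via λ: add s12.
From s12 via λ: add s1.
From s1 via λ: add s0.
From s0 via λ: add s6.
From s6 via λ: add s10.
λ-closure = {s0, s1, s6, s7, s9, s10, s11, s12, s13}, which has 9 states.

9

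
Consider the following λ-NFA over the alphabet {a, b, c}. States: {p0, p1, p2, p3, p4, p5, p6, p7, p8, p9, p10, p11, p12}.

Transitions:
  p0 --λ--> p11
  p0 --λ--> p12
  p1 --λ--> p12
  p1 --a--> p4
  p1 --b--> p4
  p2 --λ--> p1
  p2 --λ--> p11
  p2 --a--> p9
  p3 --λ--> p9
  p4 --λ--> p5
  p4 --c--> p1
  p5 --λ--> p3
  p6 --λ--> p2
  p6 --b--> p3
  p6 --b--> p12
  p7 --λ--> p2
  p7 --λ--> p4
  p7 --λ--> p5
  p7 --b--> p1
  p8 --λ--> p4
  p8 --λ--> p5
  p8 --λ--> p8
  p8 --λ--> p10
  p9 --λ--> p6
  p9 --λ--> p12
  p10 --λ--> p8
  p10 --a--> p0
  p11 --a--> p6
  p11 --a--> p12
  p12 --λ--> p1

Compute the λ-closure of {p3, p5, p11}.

{p1, p2, p3, p5, p6, p9, p11, p12}

Start with {p3, p5, p11}.
From p3 via λ: add p9.
From p9 via λ: add p6, p12.
From p6 via λ: add p2.
From p12 via λ: add p1.
No new states can be added; the closed set is {p1, p2, p3, p5, p6, p9, p11, p12}.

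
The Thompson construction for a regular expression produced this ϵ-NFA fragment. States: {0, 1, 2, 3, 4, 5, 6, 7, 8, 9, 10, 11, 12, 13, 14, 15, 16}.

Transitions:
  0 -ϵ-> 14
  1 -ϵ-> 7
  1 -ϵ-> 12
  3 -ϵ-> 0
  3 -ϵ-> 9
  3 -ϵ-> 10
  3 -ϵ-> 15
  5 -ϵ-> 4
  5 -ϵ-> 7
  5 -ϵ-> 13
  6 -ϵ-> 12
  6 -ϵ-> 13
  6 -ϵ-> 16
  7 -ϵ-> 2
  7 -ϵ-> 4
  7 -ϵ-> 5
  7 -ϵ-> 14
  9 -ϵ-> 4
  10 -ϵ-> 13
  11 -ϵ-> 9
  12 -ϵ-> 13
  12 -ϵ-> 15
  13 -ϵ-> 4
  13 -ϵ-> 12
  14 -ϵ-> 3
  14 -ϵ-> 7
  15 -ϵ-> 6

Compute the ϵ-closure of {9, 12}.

Start with {9, 12}.
From 9 via ϵ: add 4.
From 12 via ϵ: add 13, 15.
From 15 via ϵ: add 6.
From 6 via ϵ: add 16.
No new states can be added; the closed set is {4, 6, 9, 12, 13, 15, 16}.

{4, 6, 9, 12, 13, 15, 16}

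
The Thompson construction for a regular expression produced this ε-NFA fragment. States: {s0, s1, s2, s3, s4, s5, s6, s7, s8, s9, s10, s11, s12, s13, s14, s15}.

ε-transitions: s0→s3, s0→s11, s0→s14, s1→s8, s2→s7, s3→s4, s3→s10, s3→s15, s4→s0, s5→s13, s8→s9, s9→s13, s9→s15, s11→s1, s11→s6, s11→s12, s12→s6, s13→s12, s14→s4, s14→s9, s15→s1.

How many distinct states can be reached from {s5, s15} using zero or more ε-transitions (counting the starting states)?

8

Start with {s5, s15}.
From s5 via ε: add s13.
From s15 via ε: add s1.
From s1 via ε: add s8.
From s13 via ε: add s12.
From s8 via ε: add s9.
From s12 via ε: add s6.
ε-closure = {s1, s5, s6, s8, s9, s12, s13, s15}, which has 8 states.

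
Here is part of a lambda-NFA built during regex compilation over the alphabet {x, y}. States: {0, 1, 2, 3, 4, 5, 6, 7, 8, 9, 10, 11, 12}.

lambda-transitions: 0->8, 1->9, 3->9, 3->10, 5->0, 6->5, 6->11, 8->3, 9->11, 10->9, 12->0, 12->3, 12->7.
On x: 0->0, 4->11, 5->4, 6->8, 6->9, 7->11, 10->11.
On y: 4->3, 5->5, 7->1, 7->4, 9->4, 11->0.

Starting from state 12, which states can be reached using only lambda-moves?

{0, 3, 7, 8, 9, 10, 11, 12}

Start with {12}.
From 12 via lambda: add 0, 3, 7.
From 0 via lambda: add 8.
From 3 via lambda: add 9, 10.
From 9 via lambda: add 11.
No new states can be added; the closed set is {0, 3, 7, 8, 9, 10, 11, 12}.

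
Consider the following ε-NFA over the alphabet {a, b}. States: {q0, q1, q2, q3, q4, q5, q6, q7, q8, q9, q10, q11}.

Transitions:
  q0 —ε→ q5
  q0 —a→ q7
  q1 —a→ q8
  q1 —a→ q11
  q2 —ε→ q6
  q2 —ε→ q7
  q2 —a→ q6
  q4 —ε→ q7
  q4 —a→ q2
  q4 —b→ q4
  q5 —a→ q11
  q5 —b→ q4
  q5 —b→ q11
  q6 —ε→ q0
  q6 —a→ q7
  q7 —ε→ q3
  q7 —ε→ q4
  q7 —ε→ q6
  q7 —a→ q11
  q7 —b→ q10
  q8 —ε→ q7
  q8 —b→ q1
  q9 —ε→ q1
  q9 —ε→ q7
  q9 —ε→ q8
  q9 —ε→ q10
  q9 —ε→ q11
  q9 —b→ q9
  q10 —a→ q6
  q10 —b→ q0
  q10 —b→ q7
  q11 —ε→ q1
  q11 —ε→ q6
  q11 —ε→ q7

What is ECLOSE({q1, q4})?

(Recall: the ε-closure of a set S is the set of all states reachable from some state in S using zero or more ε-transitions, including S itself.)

Start with {q1, q4}.
From q4 via ε: add q7.
From q7 via ε: add q3, q6.
From q6 via ε: add q0.
From q0 via ε: add q5.
No new states can be added; the closed set is {q0, q1, q3, q4, q5, q6, q7}.

{q0, q1, q3, q4, q5, q6, q7}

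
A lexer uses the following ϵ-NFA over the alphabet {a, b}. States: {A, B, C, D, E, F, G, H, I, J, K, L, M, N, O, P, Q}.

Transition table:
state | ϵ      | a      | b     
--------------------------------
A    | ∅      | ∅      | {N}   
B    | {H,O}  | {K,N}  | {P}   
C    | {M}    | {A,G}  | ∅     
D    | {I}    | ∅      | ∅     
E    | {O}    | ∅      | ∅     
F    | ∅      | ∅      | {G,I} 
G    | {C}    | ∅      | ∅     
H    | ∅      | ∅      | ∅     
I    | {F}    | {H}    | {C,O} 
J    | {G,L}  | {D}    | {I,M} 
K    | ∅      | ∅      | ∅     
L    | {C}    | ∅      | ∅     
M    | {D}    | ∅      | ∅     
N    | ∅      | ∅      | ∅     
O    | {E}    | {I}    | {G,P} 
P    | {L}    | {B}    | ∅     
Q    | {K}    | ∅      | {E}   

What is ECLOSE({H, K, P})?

{C, D, F, H, I, K, L, M, P}

Start with {H, K, P}.
From P via ϵ: add L.
From L via ϵ: add C.
From C via ϵ: add M.
From M via ϵ: add D.
From D via ϵ: add I.
From I via ϵ: add F.
No new states can be added; the closed set is {C, D, F, H, I, K, L, M, P}.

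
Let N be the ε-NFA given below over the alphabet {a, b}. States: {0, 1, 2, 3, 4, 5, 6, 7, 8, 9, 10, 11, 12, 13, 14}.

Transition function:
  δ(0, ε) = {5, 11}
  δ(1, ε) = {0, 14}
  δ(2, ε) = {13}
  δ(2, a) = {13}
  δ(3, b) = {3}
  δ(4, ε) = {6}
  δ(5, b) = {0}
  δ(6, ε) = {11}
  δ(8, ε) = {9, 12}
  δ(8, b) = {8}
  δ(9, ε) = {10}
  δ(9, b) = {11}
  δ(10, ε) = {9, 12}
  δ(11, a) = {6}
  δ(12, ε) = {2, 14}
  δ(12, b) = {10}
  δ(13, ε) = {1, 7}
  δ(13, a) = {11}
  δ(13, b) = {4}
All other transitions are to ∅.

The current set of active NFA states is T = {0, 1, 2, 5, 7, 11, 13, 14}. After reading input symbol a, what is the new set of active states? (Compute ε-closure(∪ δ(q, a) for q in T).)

2 on a → {13}.
11 on a → {6}.
13 on a → {11}.
No a-transition from 0, 1, 5, 7, 14.
Union after reading a: {6, 11, 13}.
Now take the ε-closure:
From 13 via ε: add 1, 7.
From 1 via ε: add 0, 14.
From 0 via ε: add 5.
No new states can be added; the closed set is {0, 1, 5, 6, 7, 11, 13, 14}.

{0, 1, 5, 6, 7, 11, 13, 14}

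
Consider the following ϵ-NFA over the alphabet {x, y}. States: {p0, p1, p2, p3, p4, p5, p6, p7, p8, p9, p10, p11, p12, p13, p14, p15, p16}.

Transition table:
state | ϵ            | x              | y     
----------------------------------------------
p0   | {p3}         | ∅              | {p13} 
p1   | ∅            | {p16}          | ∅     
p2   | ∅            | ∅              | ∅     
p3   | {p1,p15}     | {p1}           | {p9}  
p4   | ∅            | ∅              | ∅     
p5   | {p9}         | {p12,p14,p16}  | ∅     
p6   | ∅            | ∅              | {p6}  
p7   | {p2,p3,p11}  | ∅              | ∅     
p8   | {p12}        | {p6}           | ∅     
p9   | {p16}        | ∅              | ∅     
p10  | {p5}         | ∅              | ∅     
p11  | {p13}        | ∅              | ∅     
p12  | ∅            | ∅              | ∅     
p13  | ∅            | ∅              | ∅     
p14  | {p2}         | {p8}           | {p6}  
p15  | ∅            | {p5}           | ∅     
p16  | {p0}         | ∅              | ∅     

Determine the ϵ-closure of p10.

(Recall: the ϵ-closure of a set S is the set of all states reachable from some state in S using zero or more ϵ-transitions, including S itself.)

Start with {p10}.
From p10 via ϵ: add p5.
From p5 via ϵ: add p9.
From p9 via ϵ: add p16.
From p16 via ϵ: add p0.
From p0 via ϵ: add p3.
From p3 via ϵ: add p1, p15.
No new states can be added; the closed set is {p0, p1, p3, p5, p9, p10, p15, p16}.

{p0, p1, p3, p5, p9, p10, p15, p16}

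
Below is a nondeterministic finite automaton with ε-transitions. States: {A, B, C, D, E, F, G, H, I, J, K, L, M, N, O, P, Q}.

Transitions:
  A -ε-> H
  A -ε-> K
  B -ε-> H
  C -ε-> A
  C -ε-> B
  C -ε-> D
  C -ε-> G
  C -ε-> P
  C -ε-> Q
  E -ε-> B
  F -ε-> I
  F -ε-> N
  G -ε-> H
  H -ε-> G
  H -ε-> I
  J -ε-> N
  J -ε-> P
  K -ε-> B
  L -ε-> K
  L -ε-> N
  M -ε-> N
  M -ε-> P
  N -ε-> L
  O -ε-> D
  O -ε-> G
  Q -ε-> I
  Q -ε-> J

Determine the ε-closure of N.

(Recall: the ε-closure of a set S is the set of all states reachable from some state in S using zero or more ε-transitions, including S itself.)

{B, G, H, I, K, L, N}

Start with {N}.
From N via ε: add L.
From L via ε: add K.
From K via ε: add B.
From B via ε: add H.
From H via ε: add G, I.
No new states can be added; the closed set is {B, G, H, I, K, L, N}.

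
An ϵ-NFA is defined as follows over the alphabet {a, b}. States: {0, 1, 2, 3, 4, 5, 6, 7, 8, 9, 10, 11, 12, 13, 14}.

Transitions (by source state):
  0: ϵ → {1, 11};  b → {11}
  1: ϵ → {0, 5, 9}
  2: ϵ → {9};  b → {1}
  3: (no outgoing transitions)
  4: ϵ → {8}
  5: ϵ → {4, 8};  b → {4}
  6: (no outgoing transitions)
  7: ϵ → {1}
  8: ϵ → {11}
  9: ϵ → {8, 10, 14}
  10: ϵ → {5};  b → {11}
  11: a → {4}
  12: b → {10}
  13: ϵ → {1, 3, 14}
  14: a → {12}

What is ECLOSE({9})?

Start with {9}.
From 9 via ϵ: add 8, 10, 14.
From 8 via ϵ: add 11.
From 10 via ϵ: add 5.
From 5 via ϵ: add 4.
No new states can be added; the closed set is {4, 5, 8, 9, 10, 11, 14}.

{4, 5, 8, 9, 10, 11, 14}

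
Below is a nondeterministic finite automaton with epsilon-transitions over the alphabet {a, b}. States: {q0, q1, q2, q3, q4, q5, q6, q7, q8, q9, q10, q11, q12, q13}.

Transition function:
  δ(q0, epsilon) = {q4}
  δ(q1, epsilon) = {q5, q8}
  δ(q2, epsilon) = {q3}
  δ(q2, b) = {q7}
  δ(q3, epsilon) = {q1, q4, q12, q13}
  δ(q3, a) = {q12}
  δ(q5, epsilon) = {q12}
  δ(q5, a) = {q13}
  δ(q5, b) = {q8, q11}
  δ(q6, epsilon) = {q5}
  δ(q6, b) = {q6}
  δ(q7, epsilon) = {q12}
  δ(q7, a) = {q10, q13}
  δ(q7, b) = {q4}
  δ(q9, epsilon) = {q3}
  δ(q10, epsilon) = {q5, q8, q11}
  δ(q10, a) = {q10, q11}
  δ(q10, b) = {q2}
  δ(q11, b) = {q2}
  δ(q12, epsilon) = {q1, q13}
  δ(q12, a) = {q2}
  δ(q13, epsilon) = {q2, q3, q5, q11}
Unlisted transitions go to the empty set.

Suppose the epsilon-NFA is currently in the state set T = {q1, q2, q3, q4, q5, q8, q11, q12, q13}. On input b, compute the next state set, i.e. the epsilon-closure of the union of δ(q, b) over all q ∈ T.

q2 on b → {q7}.
q5 on b → {q8, q11}.
q11 on b → {q2}.
No b-transition from q1, q3, q4, q8, q12, q13.
Union after reading b: {q2, q7, q8, q11}.
Now take the epsilon-closure:
From q2 via epsilon: add q3.
From q7 via epsilon: add q12.
From q3 via epsilon: add q1, q4, q13.
From q1 via epsilon: add q5.
No new states can be added; the closed set is {q1, q2, q3, q4, q5, q7, q8, q11, q12, q13}.

{q1, q2, q3, q4, q5, q7, q8, q11, q12, q13}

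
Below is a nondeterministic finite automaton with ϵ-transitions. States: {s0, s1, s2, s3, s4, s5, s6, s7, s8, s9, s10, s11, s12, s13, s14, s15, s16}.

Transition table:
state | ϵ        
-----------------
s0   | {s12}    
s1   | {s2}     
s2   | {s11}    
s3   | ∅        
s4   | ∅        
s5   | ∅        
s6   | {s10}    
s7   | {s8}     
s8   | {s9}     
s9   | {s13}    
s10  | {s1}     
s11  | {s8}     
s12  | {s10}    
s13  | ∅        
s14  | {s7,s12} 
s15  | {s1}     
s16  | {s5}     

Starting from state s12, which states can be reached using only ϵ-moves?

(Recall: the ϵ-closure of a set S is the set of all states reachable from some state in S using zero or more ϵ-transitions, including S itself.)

Start with {s12}.
From s12 via ϵ: add s10.
From s10 via ϵ: add s1.
From s1 via ϵ: add s2.
From s2 via ϵ: add s11.
From s11 via ϵ: add s8.
From s8 via ϵ: add s9.
From s9 via ϵ: add s13.
No new states can be added; the closed set is {s1, s2, s8, s9, s10, s11, s12, s13}.

{s1, s2, s8, s9, s10, s11, s12, s13}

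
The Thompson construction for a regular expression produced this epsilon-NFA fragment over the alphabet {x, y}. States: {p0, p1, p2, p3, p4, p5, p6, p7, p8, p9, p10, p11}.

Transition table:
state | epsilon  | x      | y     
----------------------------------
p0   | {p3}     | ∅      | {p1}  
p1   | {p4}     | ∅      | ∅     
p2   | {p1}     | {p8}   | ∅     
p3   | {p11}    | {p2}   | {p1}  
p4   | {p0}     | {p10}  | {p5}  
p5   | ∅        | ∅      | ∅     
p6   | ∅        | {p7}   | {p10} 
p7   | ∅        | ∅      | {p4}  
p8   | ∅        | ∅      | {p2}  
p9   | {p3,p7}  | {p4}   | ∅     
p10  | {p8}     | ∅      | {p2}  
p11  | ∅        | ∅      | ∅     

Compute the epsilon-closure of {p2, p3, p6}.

{p0, p1, p2, p3, p4, p6, p11}

Start with {p2, p3, p6}.
From p2 via epsilon: add p1.
From p3 via epsilon: add p11.
From p1 via epsilon: add p4.
From p4 via epsilon: add p0.
No new states can be added; the closed set is {p0, p1, p2, p3, p4, p6, p11}.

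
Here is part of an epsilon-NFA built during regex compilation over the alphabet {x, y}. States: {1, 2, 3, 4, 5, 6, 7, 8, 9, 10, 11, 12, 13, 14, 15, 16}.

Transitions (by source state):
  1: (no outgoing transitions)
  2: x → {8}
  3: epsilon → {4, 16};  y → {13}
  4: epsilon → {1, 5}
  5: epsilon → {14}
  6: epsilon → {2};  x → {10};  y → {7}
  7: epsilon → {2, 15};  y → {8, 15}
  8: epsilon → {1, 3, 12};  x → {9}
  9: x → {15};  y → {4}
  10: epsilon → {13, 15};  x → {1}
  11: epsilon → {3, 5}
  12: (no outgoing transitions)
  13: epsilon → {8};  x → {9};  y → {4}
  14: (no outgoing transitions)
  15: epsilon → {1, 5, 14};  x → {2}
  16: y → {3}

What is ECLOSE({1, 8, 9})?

{1, 3, 4, 5, 8, 9, 12, 14, 16}

Start with {1, 8, 9}.
From 8 via epsilon: add 3, 12.
From 3 via epsilon: add 4, 16.
From 4 via epsilon: add 5.
From 5 via epsilon: add 14.
No new states can be added; the closed set is {1, 3, 4, 5, 8, 9, 12, 14, 16}.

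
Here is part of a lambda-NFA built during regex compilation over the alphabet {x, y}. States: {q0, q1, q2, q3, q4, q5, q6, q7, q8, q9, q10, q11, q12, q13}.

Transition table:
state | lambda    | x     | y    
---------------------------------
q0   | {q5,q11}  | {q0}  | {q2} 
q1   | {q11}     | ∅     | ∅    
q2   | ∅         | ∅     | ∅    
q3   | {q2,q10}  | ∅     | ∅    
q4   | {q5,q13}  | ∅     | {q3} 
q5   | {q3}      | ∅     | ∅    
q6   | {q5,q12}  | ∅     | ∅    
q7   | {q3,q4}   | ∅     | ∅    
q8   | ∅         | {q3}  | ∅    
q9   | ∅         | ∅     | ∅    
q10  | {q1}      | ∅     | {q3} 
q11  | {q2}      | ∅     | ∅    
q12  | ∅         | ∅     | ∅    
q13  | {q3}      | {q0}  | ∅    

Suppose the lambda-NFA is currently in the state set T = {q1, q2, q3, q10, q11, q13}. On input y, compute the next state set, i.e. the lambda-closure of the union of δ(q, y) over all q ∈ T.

{q1, q2, q3, q10, q11}

q10 on y → {q3}.
No y-transition from q1, q2, q3, q11, q13.
Union after reading y: {q3}.
Now take the lambda-closure:
From q3 via lambda: add q2, q10.
From q10 via lambda: add q1.
From q1 via lambda: add q11.
No new states can be added; the closed set is {q1, q2, q3, q10, q11}.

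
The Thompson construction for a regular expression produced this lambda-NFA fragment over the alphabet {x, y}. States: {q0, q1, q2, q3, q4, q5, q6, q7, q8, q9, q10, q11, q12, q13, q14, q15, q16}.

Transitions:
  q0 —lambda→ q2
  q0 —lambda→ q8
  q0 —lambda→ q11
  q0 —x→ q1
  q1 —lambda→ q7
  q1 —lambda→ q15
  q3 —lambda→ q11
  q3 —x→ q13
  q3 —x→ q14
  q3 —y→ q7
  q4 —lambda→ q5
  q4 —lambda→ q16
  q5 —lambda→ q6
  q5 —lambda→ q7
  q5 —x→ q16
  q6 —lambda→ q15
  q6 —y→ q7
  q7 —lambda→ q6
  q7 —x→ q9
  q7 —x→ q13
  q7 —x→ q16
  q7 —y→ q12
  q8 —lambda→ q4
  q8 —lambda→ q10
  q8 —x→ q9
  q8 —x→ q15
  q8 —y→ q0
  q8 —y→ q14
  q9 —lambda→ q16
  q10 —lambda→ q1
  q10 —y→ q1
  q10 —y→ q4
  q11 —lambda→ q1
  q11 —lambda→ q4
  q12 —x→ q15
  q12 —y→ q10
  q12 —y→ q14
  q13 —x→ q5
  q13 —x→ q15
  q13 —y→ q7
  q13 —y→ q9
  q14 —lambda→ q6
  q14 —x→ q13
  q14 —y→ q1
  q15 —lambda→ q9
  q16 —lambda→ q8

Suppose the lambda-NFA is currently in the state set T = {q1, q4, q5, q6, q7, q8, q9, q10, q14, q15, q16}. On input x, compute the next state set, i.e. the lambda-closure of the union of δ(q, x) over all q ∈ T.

q5 on x → {q16}.
q7 on x → {q9, q13, q16}.
q8 on x → {q9, q15}.
q14 on x → {q13}.
No x-transition from q1, q4, q6, q9, q10, q15, q16.
Union after reading x: {q9, q13, q15, q16}.
Now take the lambda-closure:
From q16 via lambda: add q8.
From q8 via lambda: add q4, q10.
From q4 via lambda: add q5.
From q10 via lambda: add q1.
From q1 via lambda: add q7.
From q5 via lambda: add q6.
No new states can be added; the closed set is {q1, q4, q5, q6, q7, q8, q9, q10, q13, q15, q16}.

{q1, q4, q5, q6, q7, q8, q9, q10, q13, q15, q16}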